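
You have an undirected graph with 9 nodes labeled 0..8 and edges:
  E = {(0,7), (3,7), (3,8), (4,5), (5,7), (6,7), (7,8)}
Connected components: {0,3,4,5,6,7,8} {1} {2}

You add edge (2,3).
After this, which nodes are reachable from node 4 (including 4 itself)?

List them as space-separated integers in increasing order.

Answer: 0 2 3 4 5 6 7 8

Derivation:
Before: nodes reachable from 4: {0,3,4,5,6,7,8}
Adding (2,3): merges 4's component with another. Reachability grows.
After: nodes reachable from 4: {0,2,3,4,5,6,7,8}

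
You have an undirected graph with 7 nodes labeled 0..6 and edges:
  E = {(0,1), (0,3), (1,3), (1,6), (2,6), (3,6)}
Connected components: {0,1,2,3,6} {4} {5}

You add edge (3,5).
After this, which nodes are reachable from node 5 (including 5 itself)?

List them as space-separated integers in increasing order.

Answer: 0 1 2 3 5 6

Derivation:
Before: nodes reachable from 5: {5}
Adding (3,5): merges 5's component with another. Reachability grows.
After: nodes reachable from 5: {0,1,2,3,5,6}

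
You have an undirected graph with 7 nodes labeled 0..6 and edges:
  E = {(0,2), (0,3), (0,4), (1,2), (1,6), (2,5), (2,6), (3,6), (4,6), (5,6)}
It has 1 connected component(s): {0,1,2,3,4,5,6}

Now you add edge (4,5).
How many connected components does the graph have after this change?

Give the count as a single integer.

Answer: 1

Derivation:
Initial component count: 1
Add (4,5): endpoints already in same component. Count unchanged: 1.
New component count: 1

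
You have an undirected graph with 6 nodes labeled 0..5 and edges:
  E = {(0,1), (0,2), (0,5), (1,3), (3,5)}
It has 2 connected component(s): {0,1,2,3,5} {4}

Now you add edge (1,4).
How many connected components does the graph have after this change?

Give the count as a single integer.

Answer: 1

Derivation:
Initial component count: 2
Add (1,4): merges two components. Count decreases: 2 -> 1.
New component count: 1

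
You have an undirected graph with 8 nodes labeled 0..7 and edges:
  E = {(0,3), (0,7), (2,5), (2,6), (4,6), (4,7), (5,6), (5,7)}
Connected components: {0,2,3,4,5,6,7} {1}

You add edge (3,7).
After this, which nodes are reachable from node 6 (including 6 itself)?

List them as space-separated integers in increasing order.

Before: nodes reachable from 6: {0,2,3,4,5,6,7}
Adding (3,7): both endpoints already in same component. Reachability from 6 unchanged.
After: nodes reachable from 6: {0,2,3,4,5,6,7}

Answer: 0 2 3 4 5 6 7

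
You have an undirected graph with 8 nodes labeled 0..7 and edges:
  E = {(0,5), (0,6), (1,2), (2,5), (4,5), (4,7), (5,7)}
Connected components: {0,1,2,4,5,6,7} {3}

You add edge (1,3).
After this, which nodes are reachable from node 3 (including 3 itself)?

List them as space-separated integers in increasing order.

Before: nodes reachable from 3: {3}
Adding (1,3): merges 3's component with another. Reachability grows.
After: nodes reachable from 3: {0,1,2,3,4,5,6,7}

Answer: 0 1 2 3 4 5 6 7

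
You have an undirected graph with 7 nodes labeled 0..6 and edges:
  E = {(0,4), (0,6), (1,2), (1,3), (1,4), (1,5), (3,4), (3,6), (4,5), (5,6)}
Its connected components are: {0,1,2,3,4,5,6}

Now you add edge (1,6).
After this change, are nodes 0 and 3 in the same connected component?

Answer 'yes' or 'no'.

Answer: yes

Derivation:
Initial components: {0,1,2,3,4,5,6}
Adding edge (1,6): both already in same component {0,1,2,3,4,5,6}. No change.
New components: {0,1,2,3,4,5,6}
Are 0 and 3 in the same component? yes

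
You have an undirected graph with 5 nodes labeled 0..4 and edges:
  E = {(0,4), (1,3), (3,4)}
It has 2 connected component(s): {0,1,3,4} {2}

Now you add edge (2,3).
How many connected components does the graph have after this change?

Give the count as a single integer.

Initial component count: 2
Add (2,3): merges two components. Count decreases: 2 -> 1.
New component count: 1

Answer: 1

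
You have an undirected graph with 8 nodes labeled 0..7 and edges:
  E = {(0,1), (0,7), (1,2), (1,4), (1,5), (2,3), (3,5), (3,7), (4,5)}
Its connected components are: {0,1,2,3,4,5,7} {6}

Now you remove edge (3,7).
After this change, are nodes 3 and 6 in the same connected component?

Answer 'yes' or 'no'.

Initial components: {0,1,2,3,4,5,7} {6}
Removing edge (3,7): not a bridge — component count unchanged at 2.
New components: {0,1,2,3,4,5,7} {6}
Are 3 and 6 in the same component? no

Answer: no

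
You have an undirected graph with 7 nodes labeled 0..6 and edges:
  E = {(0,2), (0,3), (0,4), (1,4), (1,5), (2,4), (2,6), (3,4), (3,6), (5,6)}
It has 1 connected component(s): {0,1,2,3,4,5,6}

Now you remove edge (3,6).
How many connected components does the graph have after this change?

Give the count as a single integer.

Answer: 1

Derivation:
Initial component count: 1
Remove (3,6): not a bridge. Count unchanged: 1.
  After removal, components: {0,1,2,3,4,5,6}
New component count: 1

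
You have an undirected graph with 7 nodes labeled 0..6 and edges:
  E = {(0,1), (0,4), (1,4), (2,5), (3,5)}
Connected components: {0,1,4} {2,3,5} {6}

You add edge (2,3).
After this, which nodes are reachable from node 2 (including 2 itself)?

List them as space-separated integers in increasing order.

Answer: 2 3 5

Derivation:
Before: nodes reachable from 2: {2,3,5}
Adding (2,3): both endpoints already in same component. Reachability from 2 unchanged.
After: nodes reachable from 2: {2,3,5}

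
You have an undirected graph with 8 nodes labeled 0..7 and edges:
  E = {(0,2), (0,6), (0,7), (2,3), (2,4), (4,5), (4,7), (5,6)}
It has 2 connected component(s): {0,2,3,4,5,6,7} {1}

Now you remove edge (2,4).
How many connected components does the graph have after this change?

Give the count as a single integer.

Initial component count: 2
Remove (2,4): not a bridge. Count unchanged: 2.
  After removal, components: {0,2,3,4,5,6,7} {1}
New component count: 2

Answer: 2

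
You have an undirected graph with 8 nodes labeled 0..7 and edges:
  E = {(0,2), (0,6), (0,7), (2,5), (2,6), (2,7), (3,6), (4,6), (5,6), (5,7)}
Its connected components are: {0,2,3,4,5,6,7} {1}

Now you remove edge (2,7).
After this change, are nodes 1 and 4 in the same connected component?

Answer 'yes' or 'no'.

Answer: no

Derivation:
Initial components: {0,2,3,4,5,6,7} {1}
Removing edge (2,7): not a bridge — component count unchanged at 2.
New components: {0,2,3,4,5,6,7} {1}
Are 1 and 4 in the same component? no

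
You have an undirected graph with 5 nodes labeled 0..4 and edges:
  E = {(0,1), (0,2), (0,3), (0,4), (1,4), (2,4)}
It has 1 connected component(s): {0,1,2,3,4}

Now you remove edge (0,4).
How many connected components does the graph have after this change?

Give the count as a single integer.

Answer: 1

Derivation:
Initial component count: 1
Remove (0,4): not a bridge. Count unchanged: 1.
  After removal, components: {0,1,2,3,4}
New component count: 1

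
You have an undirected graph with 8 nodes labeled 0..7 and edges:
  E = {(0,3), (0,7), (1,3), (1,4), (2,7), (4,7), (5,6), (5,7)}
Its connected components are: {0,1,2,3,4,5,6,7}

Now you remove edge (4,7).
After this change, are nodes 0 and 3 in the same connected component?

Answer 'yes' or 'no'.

Initial components: {0,1,2,3,4,5,6,7}
Removing edge (4,7): not a bridge — component count unchanged at 1.
New components: {0,1,2,3,4,5,6,7}
Are 0 and 3 in the same component? yes

Answer: yes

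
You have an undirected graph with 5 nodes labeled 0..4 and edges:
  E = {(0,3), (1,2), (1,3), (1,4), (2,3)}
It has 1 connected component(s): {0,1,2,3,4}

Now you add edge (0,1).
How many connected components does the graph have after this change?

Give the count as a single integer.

Answer: 1

Derivation:
Initial component count: 1
Add (0,1): endpoints already in same component. Count unchanged: 1.
New component count: 1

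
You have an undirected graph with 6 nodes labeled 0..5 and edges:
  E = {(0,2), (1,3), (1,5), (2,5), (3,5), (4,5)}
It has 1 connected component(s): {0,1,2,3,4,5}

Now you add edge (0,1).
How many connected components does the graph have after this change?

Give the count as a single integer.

Answer: 1

Derivation:
Initial component count: 1
Add (0,1): endpoints already in same component. Count unchanged: 1.
New component count: 1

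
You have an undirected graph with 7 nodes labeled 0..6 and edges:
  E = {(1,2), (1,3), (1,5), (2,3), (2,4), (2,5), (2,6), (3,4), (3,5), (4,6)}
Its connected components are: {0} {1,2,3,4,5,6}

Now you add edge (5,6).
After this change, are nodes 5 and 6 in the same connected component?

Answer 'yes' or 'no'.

Initial components: {0} {1,2,3,4,5,6}
Adding edge (5,6): both already in same component {1,2,3,4,5,6}. No change.
New components: {0} {1,2,3,4,5,6}
Are 5 and 6 in the same component? yes

Answer: yes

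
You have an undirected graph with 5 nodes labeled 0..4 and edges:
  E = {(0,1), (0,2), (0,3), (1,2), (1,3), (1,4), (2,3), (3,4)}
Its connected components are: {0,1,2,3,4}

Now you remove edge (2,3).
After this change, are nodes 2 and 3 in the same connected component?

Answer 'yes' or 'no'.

Initial components: {0,1,2,3,4}
Removing edge (2,3): not a bridge — component count unchanged at 1.
New components: {0,1,2,3,4}
Are 2 and 3 in the same component? yes

Answer: yes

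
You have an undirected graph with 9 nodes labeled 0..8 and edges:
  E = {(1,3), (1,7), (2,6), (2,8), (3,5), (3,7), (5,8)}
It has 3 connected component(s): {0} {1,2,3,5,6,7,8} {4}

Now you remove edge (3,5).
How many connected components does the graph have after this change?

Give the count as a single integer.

Answer: 4

Derivation:
Initial component count: 3
Remove (3,5): it was a bridge. Count increases: 3 -> 4.
  After removal, components: {0} {1,3,7} {2,5,6,8} {4}
New component count: 4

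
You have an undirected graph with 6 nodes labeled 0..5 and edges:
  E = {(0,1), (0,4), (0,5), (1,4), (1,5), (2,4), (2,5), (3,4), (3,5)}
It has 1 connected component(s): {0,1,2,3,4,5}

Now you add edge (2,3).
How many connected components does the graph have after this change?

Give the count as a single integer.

Answer: 1

Derivation:
Initial component count: 1
Add (2,3): endpoints already in same component. Count unchanged: 1.
New component count: 1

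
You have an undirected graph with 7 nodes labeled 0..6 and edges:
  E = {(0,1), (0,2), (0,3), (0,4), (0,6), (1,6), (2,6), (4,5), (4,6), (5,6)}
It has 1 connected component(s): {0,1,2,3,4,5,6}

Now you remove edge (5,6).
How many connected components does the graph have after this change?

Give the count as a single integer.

Answer: 1

Derivation:
Initial component count: 1
Remove (5,6): not a bridge. Count unchanged: 1.
  After removal, components: {0,1,2,3,4,5,6}
New component count: 1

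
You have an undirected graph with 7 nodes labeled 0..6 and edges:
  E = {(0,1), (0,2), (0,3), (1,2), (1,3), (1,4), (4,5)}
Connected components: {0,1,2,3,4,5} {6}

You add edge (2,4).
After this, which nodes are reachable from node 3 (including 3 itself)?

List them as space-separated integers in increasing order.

Before: nodes reachable from 3: {0,1,2,3,4,5}
Adding (2,4): both endpoints already in same component. Reachability from 3 unchanged.
After: nodes reachable from 3: {0,1,2,3,4,5}

Answer: 0 1 2 3 4 5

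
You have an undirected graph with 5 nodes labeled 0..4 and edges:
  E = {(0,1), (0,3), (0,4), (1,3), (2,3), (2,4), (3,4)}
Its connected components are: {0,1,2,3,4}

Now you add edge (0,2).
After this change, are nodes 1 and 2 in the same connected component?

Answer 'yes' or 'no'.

Answer: yes

Derivation:
Initial components: {0,1,2,3,4}
Adding edge (0,2): both already in same component {0,1,2,3,4}. No change.
New components: {0,1,2,3,4}
Are 1 and 2 in the same component? yes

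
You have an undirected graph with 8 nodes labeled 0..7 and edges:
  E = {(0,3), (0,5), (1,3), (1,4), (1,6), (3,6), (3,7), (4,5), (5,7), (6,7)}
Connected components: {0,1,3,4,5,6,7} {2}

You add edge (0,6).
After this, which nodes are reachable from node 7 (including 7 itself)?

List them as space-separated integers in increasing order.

Answer: 0 1 3 4 5 6 7

Derivation:
Before: nodes reachable from 7: {0,1,3,4,5,6,7}
Adding (0,6): both endpoints already in same component. Reachability from 7 unchanged.
After: nodes reachable from 7: {0,1,3,4,5,6,7}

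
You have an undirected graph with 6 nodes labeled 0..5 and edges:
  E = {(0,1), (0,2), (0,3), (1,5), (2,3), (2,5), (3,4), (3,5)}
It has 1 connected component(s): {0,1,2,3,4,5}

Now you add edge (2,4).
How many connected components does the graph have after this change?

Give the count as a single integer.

Initial component count: 1
Add (2,4): endpoints already in same component. Count unchanged: 1.
New component count: 1

Answer: 1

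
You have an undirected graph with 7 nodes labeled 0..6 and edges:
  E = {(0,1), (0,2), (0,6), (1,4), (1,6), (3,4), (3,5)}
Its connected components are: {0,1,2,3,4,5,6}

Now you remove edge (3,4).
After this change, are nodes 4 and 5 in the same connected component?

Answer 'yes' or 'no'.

Initial components: {0,1,2,3,4,5,6}
Removing edge (3,4): it was a bridge — component count 1 -> 2.
New components: {0,1,2,4,6} {3,5}
Are 4 and 5 in the same component? no

Answer: no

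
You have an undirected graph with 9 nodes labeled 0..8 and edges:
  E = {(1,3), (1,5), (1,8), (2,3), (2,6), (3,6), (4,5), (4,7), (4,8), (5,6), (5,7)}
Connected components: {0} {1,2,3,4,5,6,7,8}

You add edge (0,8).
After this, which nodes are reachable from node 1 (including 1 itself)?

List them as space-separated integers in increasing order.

Before: nodes reachable from 1: {1,2,3,4,5,6,7,8}
Adding (0,8): merges 1's component with another. Reachability grows.
After: nodes reachable from 1: {0,1,2,3,4,5,6,7,8}

Answer: 0 1 2 3 4 5 6 7 8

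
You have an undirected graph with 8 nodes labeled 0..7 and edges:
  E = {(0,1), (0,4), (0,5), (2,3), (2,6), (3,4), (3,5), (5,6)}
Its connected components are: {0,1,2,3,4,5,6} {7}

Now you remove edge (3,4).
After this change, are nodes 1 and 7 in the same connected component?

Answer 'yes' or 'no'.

Answer: no

Derivation:
Initial components: {0,1,2,3,4,5,6} {7}
Removing edge (3,4): not a bridge — component count unchanged at 2.
New components: {0,1,2,3,4,5,6} {7}
Are 1 and 7 in the same component? no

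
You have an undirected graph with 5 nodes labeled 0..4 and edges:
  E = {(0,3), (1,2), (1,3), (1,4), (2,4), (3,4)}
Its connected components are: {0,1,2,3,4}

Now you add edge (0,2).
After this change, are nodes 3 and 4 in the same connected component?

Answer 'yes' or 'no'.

Initial components: {0,1,2,3,4}
Adding edge (0,2): both already in same component {0,1,2,3,4}. No change.
New components: {0,1,2,3,4}
Are 3 and 4 in the same component? yes

Answer: yes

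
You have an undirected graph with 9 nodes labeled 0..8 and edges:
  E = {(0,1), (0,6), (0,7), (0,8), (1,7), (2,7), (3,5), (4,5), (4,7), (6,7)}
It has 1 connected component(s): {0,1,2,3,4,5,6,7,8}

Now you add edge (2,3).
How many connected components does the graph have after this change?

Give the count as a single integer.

Answer: 1

Derivation:
Initial component count: 1
Add (2,3): endpoints already in same component. Count unchanged: 1.
New component count: 1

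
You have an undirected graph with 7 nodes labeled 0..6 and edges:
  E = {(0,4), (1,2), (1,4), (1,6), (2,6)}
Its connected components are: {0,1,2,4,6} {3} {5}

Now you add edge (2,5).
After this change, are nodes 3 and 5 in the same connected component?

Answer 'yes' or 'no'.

Answer: no

Derivation:
Initial components: {0,1,2,4,6} {3} {5}
Adding edge (2,5): merges {0,1,2,4,6} and {5}.
New components: {0,1,2,4,5,6} {3}
Are 3 and 5 in the same component? no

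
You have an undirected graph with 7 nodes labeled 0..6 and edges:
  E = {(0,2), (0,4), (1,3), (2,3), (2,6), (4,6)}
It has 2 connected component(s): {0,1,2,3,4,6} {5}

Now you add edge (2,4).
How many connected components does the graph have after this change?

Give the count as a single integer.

Initial component count: 2
Add (2,4): endpoints already in same component. Count unchanged: 2.
New component count: 2

Answer: 2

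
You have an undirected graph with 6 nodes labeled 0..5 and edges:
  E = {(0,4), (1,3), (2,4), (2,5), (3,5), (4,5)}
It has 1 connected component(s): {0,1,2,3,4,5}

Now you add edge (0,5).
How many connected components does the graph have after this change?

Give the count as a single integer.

Initial component count: 1
Add (0,5): endpoints already in same component. Count unchanged: 1.
New component count: 1

Answer: 1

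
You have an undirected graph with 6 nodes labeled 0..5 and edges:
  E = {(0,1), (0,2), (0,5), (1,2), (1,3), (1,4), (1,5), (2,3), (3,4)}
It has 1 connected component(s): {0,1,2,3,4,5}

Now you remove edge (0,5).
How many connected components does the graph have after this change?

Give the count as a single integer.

Initial component count: 1
Remove (0,5): not a bridge. Count unchanged: 1.
  After removal, components: {0,1,2,3,4,5}
New component count: 1

Answer: 1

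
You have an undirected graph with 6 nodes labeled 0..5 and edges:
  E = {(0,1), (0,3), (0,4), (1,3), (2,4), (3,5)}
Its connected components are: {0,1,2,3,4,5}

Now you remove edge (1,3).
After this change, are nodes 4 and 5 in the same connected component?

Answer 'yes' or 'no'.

Initial components: {0,1,2,3,4,5}
Removing edge (1,3): not a bridge — component count unchanged at 1.
New components: {0,1,2,3,4,5}
Are 4 and 5 in the same component? yes

Answer: yes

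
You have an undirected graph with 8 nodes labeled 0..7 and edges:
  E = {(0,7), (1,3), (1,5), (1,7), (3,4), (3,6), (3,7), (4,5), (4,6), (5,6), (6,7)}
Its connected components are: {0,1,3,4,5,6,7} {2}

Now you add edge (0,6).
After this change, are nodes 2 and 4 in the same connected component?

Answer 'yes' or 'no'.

Initial components: {0,1,3,4,5,6,7} {2}
Adding edge (0,6): both already in same component {0,1,3,4,5,6,7}. No change.
New components: {0,1,3,4,5,6,7} {2}
Are 2 and 4 in the same component? no

Answer: no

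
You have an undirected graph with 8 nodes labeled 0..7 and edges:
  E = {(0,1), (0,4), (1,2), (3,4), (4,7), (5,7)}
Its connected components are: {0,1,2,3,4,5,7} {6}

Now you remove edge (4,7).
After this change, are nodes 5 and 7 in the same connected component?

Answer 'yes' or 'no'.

Answer: yes

Derivation:
Initial components: {0,1,2,3,4,5,7} {6}
Removing edge (4,7): it was a bridge — component count 2 -> 3.
New components: {0,1,2,3,4} {5,7} {6}
Are 5 and 7 in the same component? yes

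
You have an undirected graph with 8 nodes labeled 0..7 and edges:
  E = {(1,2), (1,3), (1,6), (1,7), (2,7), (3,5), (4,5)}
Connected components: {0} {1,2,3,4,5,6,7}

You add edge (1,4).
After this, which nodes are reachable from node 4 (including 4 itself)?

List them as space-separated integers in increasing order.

Before: nodes reachable from 4: {1,2,3,4,5,6,7}
Adding (1,4): both endpoints already in same component. Reachability from 4 unchanged.
After: nodes reachable from 4: {1,2,3,4,5,6,7}

Answer: 1 2 3 4 5 6 7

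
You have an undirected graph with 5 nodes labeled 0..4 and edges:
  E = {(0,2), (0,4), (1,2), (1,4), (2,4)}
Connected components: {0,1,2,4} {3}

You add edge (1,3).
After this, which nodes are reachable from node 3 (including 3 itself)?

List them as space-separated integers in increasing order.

Before: nodes reachable from 3: {3}
Adding (1,3): merges 3's component with another. Reachability grows.
After: nodes reachable from 3: {0,1,2,3,4}

Answer: 0 1 2 3 4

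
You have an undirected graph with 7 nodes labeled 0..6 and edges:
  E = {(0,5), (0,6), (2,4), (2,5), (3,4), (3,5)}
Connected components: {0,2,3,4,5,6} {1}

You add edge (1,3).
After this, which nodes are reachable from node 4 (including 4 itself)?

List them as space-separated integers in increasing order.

Answer: 0 1 2 3 4 5 6

Derivation:
Before: nodes reachable from 4: {0,2,3,4,5,6}
Adding (1,3): merges 4's component with another. Reachability grows.
After: nodes reachable from 4: {0,1,2,3,4,5,6}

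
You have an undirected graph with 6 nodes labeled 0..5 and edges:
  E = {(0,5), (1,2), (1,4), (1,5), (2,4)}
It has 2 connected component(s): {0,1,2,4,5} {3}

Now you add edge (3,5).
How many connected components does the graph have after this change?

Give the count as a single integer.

Initial component count: 2
Add (3,5): merges two components. Count decreases: 2 -> 1.
New component count: 1

Answer: 1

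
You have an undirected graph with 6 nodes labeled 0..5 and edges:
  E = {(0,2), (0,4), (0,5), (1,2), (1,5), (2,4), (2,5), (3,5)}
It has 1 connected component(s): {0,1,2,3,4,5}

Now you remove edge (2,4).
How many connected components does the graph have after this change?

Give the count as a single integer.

Answer: 1

Derivation:
Initial component count: 1
Remove (2,4): not a bridge. Count unchanged: 1.
  After removal, components: {0,1,2,3,4,5}
New component count: 1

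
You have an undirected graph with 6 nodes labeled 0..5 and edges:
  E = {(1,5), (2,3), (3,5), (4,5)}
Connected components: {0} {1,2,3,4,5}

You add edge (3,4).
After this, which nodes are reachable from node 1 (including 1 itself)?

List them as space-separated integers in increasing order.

Before: nodes reachable from 1: {1,2,3,4,5}
Adding (3,4): both endpoints already in same component. Reachability from 1 unchanged.
After: nodes reachable from 1: {1,2,3,4,5}

Answer: 1 2 3 4 5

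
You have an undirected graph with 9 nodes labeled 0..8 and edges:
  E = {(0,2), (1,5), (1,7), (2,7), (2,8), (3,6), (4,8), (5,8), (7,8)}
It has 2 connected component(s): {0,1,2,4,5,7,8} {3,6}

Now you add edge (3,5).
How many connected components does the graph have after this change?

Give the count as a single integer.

Initial component count: 2
Add (3,5): merges two components. Count decreases: 2 -> 1.
New component count: 1

Answer: 1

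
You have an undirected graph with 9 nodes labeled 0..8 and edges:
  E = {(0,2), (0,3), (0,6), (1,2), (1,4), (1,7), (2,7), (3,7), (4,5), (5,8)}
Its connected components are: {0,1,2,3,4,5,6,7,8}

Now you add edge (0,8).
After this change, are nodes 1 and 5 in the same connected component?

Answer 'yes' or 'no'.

Initial components: {0,1,2,3,4,5,6,7,8}
Adding edge (0,8): both already in same component {0,1,2,3,4,5,6,7,8}. No change.
New components: {0,1,2,3,4,5,6,7,8}
Are 1 and 5 in the same component? yes

Answer: yes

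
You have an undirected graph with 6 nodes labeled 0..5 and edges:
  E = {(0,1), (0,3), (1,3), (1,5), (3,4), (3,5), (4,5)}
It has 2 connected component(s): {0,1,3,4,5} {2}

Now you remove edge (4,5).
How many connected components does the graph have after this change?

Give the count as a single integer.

Initial component count: 2
Remove (4,5): not a bridge. Count unchanged: 2.
  After removal, components: {0,1,3,4,5} {2}
New component count: 2

Answer: 2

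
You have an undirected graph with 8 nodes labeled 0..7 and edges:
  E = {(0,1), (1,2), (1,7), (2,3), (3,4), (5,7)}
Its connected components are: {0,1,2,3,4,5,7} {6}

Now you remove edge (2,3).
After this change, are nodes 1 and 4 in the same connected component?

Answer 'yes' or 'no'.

Initial components: {0,1,2,3,4,5,7} {6}
Removing edge (2,3): it was a bridge — component count 2 -> 3.
New components: {0,1,2,5,7} {3,4} {6}
Are 1 and 4 in the same component? no

Answer: no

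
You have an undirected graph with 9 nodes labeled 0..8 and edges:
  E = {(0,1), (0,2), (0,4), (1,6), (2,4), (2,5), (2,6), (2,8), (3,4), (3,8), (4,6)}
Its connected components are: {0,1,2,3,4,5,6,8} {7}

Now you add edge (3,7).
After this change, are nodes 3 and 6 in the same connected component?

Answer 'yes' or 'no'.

Initial components: {0,1,2,3,4,5,6,8} {7}
Adding edge (3,7): merges {0,1,2,3,4,5,6,8} and {7}.
New components: {0,1,2,3,4,5,6,7,8}
Are 3 and 6 in the same component? yes

Answer: yes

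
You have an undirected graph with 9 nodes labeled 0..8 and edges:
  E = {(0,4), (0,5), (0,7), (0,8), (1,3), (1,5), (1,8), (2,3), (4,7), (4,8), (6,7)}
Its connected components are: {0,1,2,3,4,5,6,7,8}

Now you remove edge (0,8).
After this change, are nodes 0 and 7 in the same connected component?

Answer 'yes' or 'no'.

Answer: yes

Derivation:
Initial components: {0,1,2,3,4,5,6,7,8}
Removing edge (0,8): not a bridge — component count unchanged at 1.
New components: {0,1,2,3,4,5,6,7,8}
Are 0 and 7 in the same component? yes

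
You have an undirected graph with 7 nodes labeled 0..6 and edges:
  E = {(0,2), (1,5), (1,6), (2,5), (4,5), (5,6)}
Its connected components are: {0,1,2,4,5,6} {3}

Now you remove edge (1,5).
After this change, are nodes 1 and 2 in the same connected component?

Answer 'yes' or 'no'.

Answer: yes

Derivation:
Initial components: {0,1,2,4,5,6} {3}
Removing edge (1,5): not a bridge — component count unchanged at 2.
New components: {0,1,2,4,5,6} {3}
Are 1 and 2 in the same component? yes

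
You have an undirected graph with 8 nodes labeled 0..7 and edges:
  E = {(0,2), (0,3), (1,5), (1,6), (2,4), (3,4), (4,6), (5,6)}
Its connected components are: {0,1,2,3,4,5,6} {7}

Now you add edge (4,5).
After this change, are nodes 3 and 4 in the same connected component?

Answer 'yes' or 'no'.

Initial components: {0,1,2,3,4,5,6} {7}
Adding edge (4,5): both already in same component {0,1,2,3,4,5,6}. No change.
New components: {0,1,2,3,4,5,6} {7}
Are 3 and 4 in the same component? yes

Answer: yes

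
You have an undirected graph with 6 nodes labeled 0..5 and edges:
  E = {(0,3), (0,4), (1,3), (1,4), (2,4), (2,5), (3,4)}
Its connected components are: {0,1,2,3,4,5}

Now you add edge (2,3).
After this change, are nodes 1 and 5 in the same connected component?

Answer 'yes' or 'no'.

Answer: yes

Derivation:
Initial components: {0,1,2,3,4,5}
Adding edge (2,3): both already in same component {0,1,2,3,4,5}. No change.
New components: {0,1,2,3,4,5}
Are 1 and 5 in the same component? yes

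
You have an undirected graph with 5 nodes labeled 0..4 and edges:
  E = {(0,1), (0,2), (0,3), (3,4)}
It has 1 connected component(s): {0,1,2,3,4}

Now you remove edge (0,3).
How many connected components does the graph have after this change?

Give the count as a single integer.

Answer: 2

Derivation:
Initial component count: 1
Remove (0,3): it was a bridge. Count increases: 1 -> 2.
  After removal, components: {0,1,2} {3,4}
New component count: 2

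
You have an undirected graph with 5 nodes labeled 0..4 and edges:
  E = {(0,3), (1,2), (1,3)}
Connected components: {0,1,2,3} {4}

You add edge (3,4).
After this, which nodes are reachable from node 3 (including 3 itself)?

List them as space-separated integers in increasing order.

Before: nodes reachable from 3: {0,1,2,3}
Adding (3,4): merges 3's component with another. Reachability grows.
After: nodes reachable from 3: {0,1,2,3,4}

Answer: 0 1 2 3 4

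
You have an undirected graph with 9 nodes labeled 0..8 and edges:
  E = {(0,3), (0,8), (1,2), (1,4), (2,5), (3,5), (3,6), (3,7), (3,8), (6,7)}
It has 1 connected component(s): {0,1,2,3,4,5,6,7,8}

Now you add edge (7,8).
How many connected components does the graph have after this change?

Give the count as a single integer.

Initial component count: 1
Add (7,8): endpoints already in same component. Count unchanged: 1.
New component count: 1

Answer: 1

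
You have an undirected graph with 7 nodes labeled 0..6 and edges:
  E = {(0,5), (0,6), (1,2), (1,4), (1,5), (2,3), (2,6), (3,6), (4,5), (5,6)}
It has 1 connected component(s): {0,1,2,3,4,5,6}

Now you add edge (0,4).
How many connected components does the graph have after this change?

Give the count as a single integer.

Answer: 1

Derivation:
Initial component count: 1
Add (0,4): endpoints already in same component. Count unchanged: 1.
New component count: 1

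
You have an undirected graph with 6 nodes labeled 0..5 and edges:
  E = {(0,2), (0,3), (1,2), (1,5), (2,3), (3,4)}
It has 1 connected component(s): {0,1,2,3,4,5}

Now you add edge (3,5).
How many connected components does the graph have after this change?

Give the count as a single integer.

Answer: 1

Derivation:
Initial component count: 1
Add (3,5): endpoints already in same component. Count unchanged: 1.
New component count: 1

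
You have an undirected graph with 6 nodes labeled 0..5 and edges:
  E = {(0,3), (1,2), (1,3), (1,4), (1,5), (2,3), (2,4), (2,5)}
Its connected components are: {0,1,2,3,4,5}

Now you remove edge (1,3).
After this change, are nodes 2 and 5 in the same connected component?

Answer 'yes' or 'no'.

Initial components: {0,1,2,3,4,5}
Removing edge (1,3): not a bridge — component count unchanged at 1.
New components: {0,1,2,3,4,5}
Are 2 and 5 in the same component? yes

Answer: yes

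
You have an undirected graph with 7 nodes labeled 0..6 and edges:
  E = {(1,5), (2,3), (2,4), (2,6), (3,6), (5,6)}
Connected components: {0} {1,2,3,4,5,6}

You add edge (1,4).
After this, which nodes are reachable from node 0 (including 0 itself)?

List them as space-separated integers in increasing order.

Answer: 0

Derivation:
Before: nodes reachable from 0: {0}
Adding (1,4): both endpoints already in same component. Reachability from 0 unchanged.
After: nodes reachable from 0: {0}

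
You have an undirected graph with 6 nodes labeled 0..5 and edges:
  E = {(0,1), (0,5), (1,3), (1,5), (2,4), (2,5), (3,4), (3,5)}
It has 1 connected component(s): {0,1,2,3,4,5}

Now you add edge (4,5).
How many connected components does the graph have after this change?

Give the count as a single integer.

Answer: 1

Derivation:
Initial component count: 1
Add (4,5): endpoints already in same component. Count unchanged: 1.
New component count: 1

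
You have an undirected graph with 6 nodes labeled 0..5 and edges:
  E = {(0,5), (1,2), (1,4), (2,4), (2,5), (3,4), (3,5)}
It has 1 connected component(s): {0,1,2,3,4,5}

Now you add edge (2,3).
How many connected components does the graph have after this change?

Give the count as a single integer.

Initial component count: 1
Add (2,3): endpoints already in same component. Count unchanged: 1.
New component count: 1

Answer: 1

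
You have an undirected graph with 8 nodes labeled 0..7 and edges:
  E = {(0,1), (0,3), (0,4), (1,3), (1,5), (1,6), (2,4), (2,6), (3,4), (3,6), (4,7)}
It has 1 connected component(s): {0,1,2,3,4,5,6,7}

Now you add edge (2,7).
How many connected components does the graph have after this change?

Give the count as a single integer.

Initial component count: 1
Add (2,7): endpoints already in same component. Count unchanged: 1.
New component count: 1

Answer: 1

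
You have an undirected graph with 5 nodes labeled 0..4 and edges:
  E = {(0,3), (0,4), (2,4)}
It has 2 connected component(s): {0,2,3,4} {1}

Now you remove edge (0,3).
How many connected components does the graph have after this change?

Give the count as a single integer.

Answer: 3

Derivation:
Initial component count: 2
Remove (0,3): it was a bridge. Count increases: 2 -> 3.
  After removal, components: {0,2,4} {1} {3}
New component count: 3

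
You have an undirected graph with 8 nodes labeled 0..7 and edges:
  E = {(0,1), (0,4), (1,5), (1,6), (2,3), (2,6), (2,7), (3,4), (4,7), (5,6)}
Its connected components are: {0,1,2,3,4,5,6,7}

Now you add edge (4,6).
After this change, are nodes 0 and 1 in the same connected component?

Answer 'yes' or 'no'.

Answer: yes

Derivation:
Initial components: {0,1,2,3,4,5,6,7}
Adding edge (4,6): both already in same component {0,1,2,3,4,5,6,7}. No change.
New components: {0,1,2,3,4,5,6,7}
Are 0 and 1 in the same component? yes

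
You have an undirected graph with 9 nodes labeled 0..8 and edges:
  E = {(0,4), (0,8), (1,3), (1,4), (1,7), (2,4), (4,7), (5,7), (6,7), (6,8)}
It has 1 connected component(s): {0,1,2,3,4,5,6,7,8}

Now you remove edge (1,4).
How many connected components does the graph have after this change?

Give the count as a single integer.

Answer: 1

Derivation:
Initial component count: 1
Remove (1,4): not a bridge. Count unchanged: 1.
  After removal, components: {0,1,2,3,4,5,6,7,8}
New component count: 1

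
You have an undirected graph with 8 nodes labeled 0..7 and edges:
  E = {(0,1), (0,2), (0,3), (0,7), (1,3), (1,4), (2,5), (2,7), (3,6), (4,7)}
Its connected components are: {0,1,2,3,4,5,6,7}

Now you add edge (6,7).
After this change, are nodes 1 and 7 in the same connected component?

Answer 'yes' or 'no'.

Initial components: {0,1,2,3,4,5,6,7}
Adding edge (6,7): both already in same component {0,1,2,3,4,5,6,7}. No change.
New components: {0,1,2,3,4,5,6,7}
Are 1 and 7 in the same component? yes

Answer: yes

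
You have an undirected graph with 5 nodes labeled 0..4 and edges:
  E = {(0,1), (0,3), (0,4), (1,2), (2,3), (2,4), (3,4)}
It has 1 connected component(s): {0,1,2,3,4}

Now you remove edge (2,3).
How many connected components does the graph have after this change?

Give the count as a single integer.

Initial component count: 1
Remove (2,3): not a bridge. Count unchanged: 1.
  After removal, components: {0,1,2,3,4}
New component count: 1

Answer: 1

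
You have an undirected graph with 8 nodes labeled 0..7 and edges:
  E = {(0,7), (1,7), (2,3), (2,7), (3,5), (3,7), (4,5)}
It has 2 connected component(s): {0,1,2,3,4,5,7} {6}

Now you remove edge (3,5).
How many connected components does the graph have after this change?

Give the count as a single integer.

Answer: 3

Derivation:
Initial component count: 2
Remove (3,5): it was a bridge. Count increases: 2 -> 3.
  After removal, components: {0,1,2,3,7} {4,5} {6}
New component count: 3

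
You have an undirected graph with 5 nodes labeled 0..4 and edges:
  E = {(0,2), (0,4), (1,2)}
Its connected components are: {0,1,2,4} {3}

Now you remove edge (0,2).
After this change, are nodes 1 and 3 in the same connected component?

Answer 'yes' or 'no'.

Answer: no

Derivation:
Initial components: {0,1,2,4} {3}
Removing edge (0,2): it was a bridge — component count 2 -> 3.
New components: {0,4} {1,2} {3}
Are 1 and 3 in the same component? no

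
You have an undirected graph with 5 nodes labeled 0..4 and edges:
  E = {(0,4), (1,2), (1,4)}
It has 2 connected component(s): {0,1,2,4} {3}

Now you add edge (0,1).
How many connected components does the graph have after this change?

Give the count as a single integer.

Initial component count: 2
Add (0,1): endpoints already in same component. Count unchanged: 2.
New component count: 2

Answer: 2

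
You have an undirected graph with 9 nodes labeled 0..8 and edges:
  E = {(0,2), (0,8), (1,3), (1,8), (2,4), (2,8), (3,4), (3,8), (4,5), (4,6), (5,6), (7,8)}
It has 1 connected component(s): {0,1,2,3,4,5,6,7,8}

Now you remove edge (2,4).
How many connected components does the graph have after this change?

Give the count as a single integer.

Answer: 1

Derivation:
Initial component count: 1
Remove (2,4): not a bridge. Count unchanged: 1.
  After removal, components: {0,1,2,3,4,5,6,7,8}
New component count: 1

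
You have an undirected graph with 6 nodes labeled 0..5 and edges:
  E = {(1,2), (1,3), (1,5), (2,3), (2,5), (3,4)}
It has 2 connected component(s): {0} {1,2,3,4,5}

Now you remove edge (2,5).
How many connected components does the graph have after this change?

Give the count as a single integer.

Initial component count: 2
Remove (2,5): not a bridge. Count unchanged: 2.
  After removal, components: {0} {1,2,3,4,5}
New component count: 2

Answer: 2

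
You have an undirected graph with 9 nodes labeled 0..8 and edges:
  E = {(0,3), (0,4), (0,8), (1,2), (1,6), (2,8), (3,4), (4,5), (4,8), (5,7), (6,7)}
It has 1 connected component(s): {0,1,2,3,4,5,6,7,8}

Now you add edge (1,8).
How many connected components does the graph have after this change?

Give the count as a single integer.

Initial component count: 1
Add (1,8): endpoints already in same component. Count unchanged: 1.
New component count: 1

Answer: 1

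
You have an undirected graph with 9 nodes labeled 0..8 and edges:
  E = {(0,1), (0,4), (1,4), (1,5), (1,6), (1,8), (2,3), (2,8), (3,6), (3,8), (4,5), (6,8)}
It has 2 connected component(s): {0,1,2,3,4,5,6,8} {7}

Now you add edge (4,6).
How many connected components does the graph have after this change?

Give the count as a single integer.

Answer: 2

Derivation:
Initial component count: 2
Add (4,6): endpoints already in same component. Count unchanged: 2.
New component count: 2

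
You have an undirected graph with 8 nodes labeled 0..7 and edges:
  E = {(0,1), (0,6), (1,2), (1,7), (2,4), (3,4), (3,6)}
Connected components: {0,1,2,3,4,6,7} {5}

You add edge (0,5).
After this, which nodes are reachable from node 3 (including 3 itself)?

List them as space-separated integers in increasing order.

Before: nodes reachable from 3: {0,1,2,3,4,6,7}
Adding (0,5): merges 3's component with another. Reachability grows.
After: nodes reachable from 3: {0,1,2,3,4,5,6,7}

Answer: 0 1 2 3 4 5 6 7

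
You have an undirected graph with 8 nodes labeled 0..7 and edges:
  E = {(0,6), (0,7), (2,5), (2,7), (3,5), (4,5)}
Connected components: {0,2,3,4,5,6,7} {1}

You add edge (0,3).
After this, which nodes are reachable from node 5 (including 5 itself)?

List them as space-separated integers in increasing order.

Before: nodes reachable from 5: {0,2,3,4,5,6,7}
Adding (0,3): both endpoints already in same component. Reachability from 5 unchanged.
After: nodes reachable from 5: {0,2,3,4,5,6,7}

Answer: 0 2 3 4 5 6 7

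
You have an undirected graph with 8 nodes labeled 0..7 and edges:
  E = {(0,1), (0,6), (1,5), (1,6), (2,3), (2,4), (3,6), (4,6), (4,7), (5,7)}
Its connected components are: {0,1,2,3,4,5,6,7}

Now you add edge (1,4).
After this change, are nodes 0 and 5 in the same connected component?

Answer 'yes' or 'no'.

Initial components: {0,1,2,3,4,5,6,7}
Adding edge (1,4): both already in same component {0,1,2,3,4,5,6,7}. No change.
New components: {0,1,2,3,4,5,6,7}
Are 0 and 5 in the same component? yes

Answer: yes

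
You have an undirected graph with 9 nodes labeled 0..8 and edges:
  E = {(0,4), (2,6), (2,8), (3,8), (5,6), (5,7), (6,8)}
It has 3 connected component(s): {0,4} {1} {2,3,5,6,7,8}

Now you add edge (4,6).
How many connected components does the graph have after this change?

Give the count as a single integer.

Answer: 2

Derivation:
Initial component count: 3
Add (4,6): merges two components. Count decreases: 3 -> 2.
New component count: 2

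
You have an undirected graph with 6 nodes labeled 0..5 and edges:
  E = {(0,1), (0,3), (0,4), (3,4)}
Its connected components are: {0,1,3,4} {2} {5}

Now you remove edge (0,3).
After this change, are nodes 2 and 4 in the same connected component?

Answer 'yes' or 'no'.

Answer: no

Derivation:
Initial components: {0,1,3,4} {2} {5}
Removing edge (0,3): not a bridge — component count unchanged at 3.
New components: {0,1,3,4} {2} {5}
Are 2 and 4 in the same component? no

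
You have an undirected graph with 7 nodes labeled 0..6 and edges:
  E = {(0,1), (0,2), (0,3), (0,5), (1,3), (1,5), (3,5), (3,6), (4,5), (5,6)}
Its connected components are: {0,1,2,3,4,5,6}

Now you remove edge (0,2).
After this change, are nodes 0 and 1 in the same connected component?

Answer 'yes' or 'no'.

Answer: yes

Derivation:
Initial components: {0,1,2,3,4,5,6}
Removing edge (0,2): it was a bridge — component count 1 -> 2.
New components: {0,1,3,4,5,6} {2}
Are 0 and 1 in the same component? yes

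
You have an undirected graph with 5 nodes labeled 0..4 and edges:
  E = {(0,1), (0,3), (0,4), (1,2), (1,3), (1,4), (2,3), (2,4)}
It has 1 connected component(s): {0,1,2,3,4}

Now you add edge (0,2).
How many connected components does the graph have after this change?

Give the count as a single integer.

Answer: 1

Derivation:
Initial component count: 1
Add (0,2): endpoints already in same component. Count unchanged: 1.
New component count: 1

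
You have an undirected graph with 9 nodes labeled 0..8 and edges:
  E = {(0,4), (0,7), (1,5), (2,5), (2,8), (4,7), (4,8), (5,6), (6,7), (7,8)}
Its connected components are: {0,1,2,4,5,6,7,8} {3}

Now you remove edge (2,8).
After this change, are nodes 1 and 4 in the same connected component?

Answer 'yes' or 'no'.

Initial components: {0,1,2,4,5,6,7,8} {3}
Removing edge (2,8): not a bridge — component count unchanged at 2.
New components: {0,1,2,4,5,6,7,8} {3}
Are 1 and 4 in the same component? yes

Answer: yes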